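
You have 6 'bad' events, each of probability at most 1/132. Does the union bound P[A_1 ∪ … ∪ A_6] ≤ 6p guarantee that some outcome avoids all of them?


Union bound: P[∪_{i=1}^{6} A_i] ≤ Σ_i P[A_i] ≤ 6·p = 6·(1/132) = 1/22.
Numerically: 1/22 ≈ 0.0454545.
Is 1/22 < 1? YES.
Since P[∪ A_i] ≤ 1/22 < 1, the complement has P[∩ A_i^c] ≥ 1 − 1/22 = 21/22 > 0, so some outcome avoids every A_i.

6·p = 1/22 ≈ 0.0454545; existence CERTIFIED by the union bound.


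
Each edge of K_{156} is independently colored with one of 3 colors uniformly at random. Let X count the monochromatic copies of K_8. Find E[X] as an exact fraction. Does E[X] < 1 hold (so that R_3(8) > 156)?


E[X] = C(156, 8) · 3^{1 − 28} = 7248464019225 · 3^{−27} = 7248464019225/7625597484987.
As a reduced fraction: E[X] = 805384891025/847288609443 ≈ 0.9505437.
Is E[X] < 1? YES.
Since E[X] < 1, there exists a 3-coloring of K_{156} with no monochromatic K_8; hence R_3(8) > 156.

E[X] = 805384891025/847288609443 ≈ 0.9505437; E[X] < 1, so R_3(8) > 156.


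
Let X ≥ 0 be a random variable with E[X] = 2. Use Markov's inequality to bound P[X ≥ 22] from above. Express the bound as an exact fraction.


μ = E[X] = 2, a = 22.
Markov: P[X ≥ 22] ≤ μ/a = (2)/22 = 1/11.
Numerically: ≈ 0.090909.
(Since a = 22 > μ = 2.000000, the bound 1/11 is < 1 and informative.)

P[X ≥ 22] ≤ 1/11 ≈ 0.090909.


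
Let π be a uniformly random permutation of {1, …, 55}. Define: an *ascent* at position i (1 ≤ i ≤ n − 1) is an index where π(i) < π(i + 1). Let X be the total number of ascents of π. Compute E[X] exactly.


Write X = Σ X_I over i = 1, …, 54, with X_I the indicator of one ascent.
There are 54 indicators.
For each fixed i, the pair (π(i), π(i+1)) is a uniformly random ordered pair of distinct values from {1, …, 55}; by symmetry P[π(i) < π(i+1)] = 1/2.
By linearity: E[X] = 54 · (1/2) = (55 − 1) · (1/2) = 27 ≈ 27.0000.

E[X] = 27 = 27.0000.


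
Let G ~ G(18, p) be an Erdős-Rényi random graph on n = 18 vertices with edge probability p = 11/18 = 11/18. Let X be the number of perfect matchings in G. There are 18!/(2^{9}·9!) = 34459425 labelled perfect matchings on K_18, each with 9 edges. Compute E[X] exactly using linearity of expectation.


K_18 has 18!/(2^{9}·9!) = 34459425 labelled perfect matchings.
For each such perfect matching H, let X_H = 1 if all 9 edges of H are present in G. Then P[X_H = 1] = p^{9} = (11/18)^{9} = 2357947691/198359290368.
Summing the indicators: E[X] = Σ_H E[X_H] = 34459425 · p^{9} = 34459425 · 2357947691/198359290368 = 1003129896443675/2448880128.
Numerically: E[X] ≈ 409628.

E[X] = 34459425 · (11/18)^{9} = 1003129896443675/2448880128 ≈ 409628.


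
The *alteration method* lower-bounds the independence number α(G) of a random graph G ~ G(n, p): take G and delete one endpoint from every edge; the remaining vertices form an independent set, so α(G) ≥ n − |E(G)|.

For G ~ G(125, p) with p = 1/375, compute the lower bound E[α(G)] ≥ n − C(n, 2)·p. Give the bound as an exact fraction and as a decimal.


E[|E(G)|] = C(125, 2)·p = 7750 · (1/375) = 62/3.
E[α(G)] ≥ n − E[|E(G)|] = 125 − 62/3 = 313/3.
Numerically: ≈ 104.333333.
(This is only a lower bound; the true E[α(G)] may be larger.)

E[α(G)] ≥ 313/3 ≈ 104.333333.


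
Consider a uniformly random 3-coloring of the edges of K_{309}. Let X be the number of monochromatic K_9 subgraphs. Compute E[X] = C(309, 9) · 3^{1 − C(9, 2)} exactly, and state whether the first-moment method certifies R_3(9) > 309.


E[X] = C(309, 9) · 3^{1 − 36} = 62920976643980686 · 3^{−35} = 62920976643980686/50031545098999707.
As a reduced fraction: E[X] = 62920976643980686/50031545098999707 ≈ 1.2576.
Is E[X] < 1? NO.
Since E[X] ≥ 1, the first-moment bound is inconclusive at n = 309; it does NOT by itself certify R_3(9) > 309.

E[X] = 62920976643980686/50031545098999707 ≈ 1.2576; E[X] ≥ 1; first-moment method inconclusive here.


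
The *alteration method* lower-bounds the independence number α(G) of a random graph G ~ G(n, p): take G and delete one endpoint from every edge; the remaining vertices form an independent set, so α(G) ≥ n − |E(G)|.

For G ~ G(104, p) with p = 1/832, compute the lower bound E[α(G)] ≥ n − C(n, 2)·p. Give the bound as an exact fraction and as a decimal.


E[|E(G)|] = C(104, 2)·p = 5356 · (1/832) = 103/16.
E[α(G)] ≥ n − E[|E(G)|] = 104 − 103/16 = 1561/16.
Numerically: ≈ 97.562.
(This is only a lower bound; the true E[α(G)] may be larger.)

E[α(G)] ≥ 1561/16 ≈ 97.562.


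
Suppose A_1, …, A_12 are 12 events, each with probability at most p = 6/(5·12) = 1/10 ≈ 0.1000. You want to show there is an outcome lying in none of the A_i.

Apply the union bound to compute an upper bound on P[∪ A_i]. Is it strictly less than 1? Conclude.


Union bound: P[∪_{i=1}^{12} A_i] ≤ Σ_i P[A_i] ≤ 12·p = 12·(1/10) = 6/5.
Numerically: 6/5 ≈ 1.2000.
Is 6/5 < 1? NO.
Since the bound 6/5 is ≥ 1, the union bound is uninformative here; it does NOT by itself certify existence.

12·p = 6/5 ≈ 1.2000; existence NOT certified by the union bound.


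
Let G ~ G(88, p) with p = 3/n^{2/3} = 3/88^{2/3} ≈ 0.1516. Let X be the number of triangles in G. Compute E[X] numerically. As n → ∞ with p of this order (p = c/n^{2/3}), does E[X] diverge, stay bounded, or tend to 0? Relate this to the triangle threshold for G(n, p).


Number of potential triangles: C(88, 3) = 109736.
Each occurs with probability p³ ≈ (0.1516)³ ≈ 3.486570e-03.
By linearity: E[X] = C(88, 3)·p³ ≈ 109736 · 3.486570e-03 ≈ 382.6023.
Since α = 2/3 < 1, p = c/n^{2/3} ≫ 1/n is above the triangle threshold p ~ 1/n. Asymptotically E[X] ~ (c³/6)·n^{3(1−α)} = (3³/6)·n^{1} → ∞; triangles are abundant w.h.p.

E[X] ≈ 382.6023; in regime p = Θ(1/n^{2/3}) E[X] diverges (above the triangle threshold p ~ 1/n).


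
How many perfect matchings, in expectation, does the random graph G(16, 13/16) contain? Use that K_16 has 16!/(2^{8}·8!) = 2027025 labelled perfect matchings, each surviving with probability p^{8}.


K_16 has 16!/(2^{8}·8!) = 2027025 labelled perfect matchings.
For each such perfect matching H, let X_H = 1 if all 8 edges of H are present in G. Then P[X_H = 1] = p^{8} = (13/16)^{8} = 815730721/4294967296.
Summing the indicators: E[X] = Σ_H E[X_H] = 2027025 · p^{8} = 2027025 · 815730721/4294967296 = 1653506564735025/4294967296.
Numerically: E[X] ≈ 3.85e+05.

E[X] = 2027025 · (13/16)^{8} = 1653506564735025/4294967296 ≈ 3.85e+05.


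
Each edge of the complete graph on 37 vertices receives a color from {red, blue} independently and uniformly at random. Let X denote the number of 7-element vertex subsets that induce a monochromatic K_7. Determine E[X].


Let X = Σ_S X_S over the C(37, 7) = 10295472 subsets S of size 7, where X_S = 1 if the K_7 on S is monochromatic.
For a fixed S, the K_7 on S has C(7, 2) = 21 edges. P[all 21 edges red] = (1/2)^21, and likewise for blue, so P[monochromatic] = 2·(1/2)^21 = 2^{1 − 21} = 1/1048576.
Summing: E[X] = C(37, 7) · 2^{1 − 21} = 10295472 · 1/1048576 = 643467/65536.
Numerically: E[X] ≈ 9.8185.

E[X] = C(37,7)·2^(1−C(7,2)) = 643467/65536 ≈ 9.8185.


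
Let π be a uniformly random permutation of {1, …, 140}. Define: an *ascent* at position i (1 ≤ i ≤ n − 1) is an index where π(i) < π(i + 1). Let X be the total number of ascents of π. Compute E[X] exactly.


Write X = Σ X_I over i = 1, …, 139, with X_I the indicator of one ascent.
There are 139 indicators.
For each fixed i, the pair (π(i), π(i+1)) is a uniformly random ordered pair of distinct values from {1, …, 140}; by symmetry P[π(i) < π(i+1)] = 1/2.
By linearity: E[X] = 139 · (1/2) = (140 − 1) · (1/2) = 139/2 ≈ 69.5000.

E[X] = 139/2 = 69.5000.


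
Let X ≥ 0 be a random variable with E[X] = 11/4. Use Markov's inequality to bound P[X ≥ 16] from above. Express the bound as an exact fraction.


μ = E[X] = 11/4, a = 16.
Markov: P[X ≥ 16] ≤ μ/a = (11/4)/16 = 11/64.
Numerically: ≈ 0.17188.
(Since a = 16 > μ = 2.75000, the bound 11/64 is < 1 and informative.)

P[X ≥ 16] ≤ 11/64 ≈ 0.17188.


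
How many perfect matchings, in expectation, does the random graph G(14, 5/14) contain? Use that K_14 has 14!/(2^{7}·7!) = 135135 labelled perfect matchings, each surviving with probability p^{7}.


K_14 has 14!/(2^{7}·7!) = 135135 labelled perfect matchings.
For each such perfect matching H, let X_H = 1 if all 7 edges of H are present in G. Then P[X_H = 1] = p^{7} = (5/14)^{7} = 78125/105413504.
By linearity: E[X] = Σ_H E[X_H] = 135135 · p^{7} = 135135 · 78125/105413504 = 1508203125/15059072.
Numerically: E[X] ≈ 100.2.

E[X] = 135135 · (5/14)^{7} = 1508203125/15059072 ≈ 100.2.


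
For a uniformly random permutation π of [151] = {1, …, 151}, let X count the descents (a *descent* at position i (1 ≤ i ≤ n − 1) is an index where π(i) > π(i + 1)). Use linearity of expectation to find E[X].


Write X = Σ X_I over i = 1, …, 150, with X_I the indicator of one descent.
There are 150 indicators.
For each fixed i, the pair (π(i), π(i+1)) is a uniformly random ordered pair of distinct values from {1, …, 151}; by symmetry P[π(i) > π(i+1)] = 1/2.
By linearity: E[X] = 150 · (1/2) = (151 − 1) · (1/2) = 75 ≈ 75.000000.

E[X] = 75 = 75.000000.


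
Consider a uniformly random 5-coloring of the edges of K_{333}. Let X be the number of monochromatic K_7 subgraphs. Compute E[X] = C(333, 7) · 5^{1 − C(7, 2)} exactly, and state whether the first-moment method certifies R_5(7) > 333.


E[X] = C(333, 7) · 5^{1 − 21} = 84549532139028 · 5^{−20} = 84549532139028/95367431640625.
As a reduced fraction: E[X] = 84549532139028/95367431640625 ≈ 0.8865661.
Is E[X] < 1? YES.
Since E[X] < 1, there exists a 5-coloring of K_{333} with no monochromatic K_7; hence R_5(7) > 333.

E[X] = 84549532139028/95367431640625 ≈ 0.8865661; E[X] < 1, so R_5(7) > 333.


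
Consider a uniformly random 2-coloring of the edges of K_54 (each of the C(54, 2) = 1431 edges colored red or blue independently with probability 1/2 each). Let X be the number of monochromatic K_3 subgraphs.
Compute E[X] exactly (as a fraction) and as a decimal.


Let X = Σ_S X_S over the C(54, 3) = 24804 subsets S of size 3, where X_S = 1 if the K_3 on S is monochromatic.
For a fixed S, the K_3 on S has C(3, 2) = 3 edges. P[all 3 edges red] = (1/2)^3, and likewise for blue, so P[monochromatic] = 2·(1/2)^3 = 2^{1 − 3} = 1/4.
By linearity: E[X] = C(54, 3) · 2^{1 − 3} = 24804 · 1/4 = 6201.
Numerically: E[X] ≈ 6201.000.

E[X] = C(54,3)·2^(1−C(3,2)) = 6201 ≈ 6201.000.


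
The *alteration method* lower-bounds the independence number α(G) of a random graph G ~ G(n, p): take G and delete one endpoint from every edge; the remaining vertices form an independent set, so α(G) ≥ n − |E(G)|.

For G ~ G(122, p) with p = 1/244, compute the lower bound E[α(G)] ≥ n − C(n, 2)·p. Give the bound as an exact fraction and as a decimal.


E[|E(G)|] = C(122, 2)·p = 7381 · (1/244) = 121/4.
E[α(G)] ≥ n − E[|E(G)|] = 122 − 121/4 = 367/4.
Numerically: ≈ 91.7500.
(This is only a lower bound; the true E[α(G)] may be larger.)

E[α(G)] ≥ 367/4 ≈ 91.7500.


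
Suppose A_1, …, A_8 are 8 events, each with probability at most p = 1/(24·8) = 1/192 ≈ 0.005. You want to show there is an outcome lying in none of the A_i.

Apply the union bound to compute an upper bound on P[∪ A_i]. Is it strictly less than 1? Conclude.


Union bound: P[∪_{i=1}^{8} A_i] ≤ Σ_i P[A_i] ≤ 8·p = 8·(1/192) = 1/24.
Numerically: 1/24 ≈ 0.042.
Is 1/24 < 1? YES.
Since P[∪ A_i] ≤ 1/24 < 1, the complement has P[∩ A_i^c] ≥ 1 − 1/24 = 23/24 > 0, so some outcome avoids every A_i.

8·p = 1/24 ≈ 0.042; existence CERTIFIED by the union bound.


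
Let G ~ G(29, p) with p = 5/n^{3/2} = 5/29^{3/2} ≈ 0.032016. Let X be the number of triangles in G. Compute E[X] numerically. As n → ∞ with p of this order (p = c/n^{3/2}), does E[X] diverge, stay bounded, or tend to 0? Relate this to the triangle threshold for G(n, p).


Number of potential triangles: C(29, 3) = 3654.
Each occurs with probability p³ ≈ (0.032016)³ ≈ 3.2818522e-05.
By linearity: E[X] = C(29, 3)·p³ ≈ 3654 · 3.2818522e-05 ≈ 0.11992.
Since α = 3/2 > 1, p = c/n^{3/2} = o(1/n) is below the triangle threshold p ~ 1/n. Asymptotically E[X] ~ (c³/6)·n^{3(1−α)} = (5³/6)·n^{-1.5} → 0, so by Markov's inequality G has no triangles w.h.p.

E[X] ≈ 0.11992; in regime p = Θ(1/n^{3/2}) E[X] tends to 0 (below the triangle threshold p ~ 1/n).


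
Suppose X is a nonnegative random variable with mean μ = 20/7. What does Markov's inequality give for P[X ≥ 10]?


μ = E[X] = 20/7, a = 10.
Markov: P[X ≥ 10] ≤ μ/a = (20/7)/10 = 2/7.
Numerically: ≈ 0.2857.
(Since a = 10 > μ = 2.8571, the bound 2/7 is < 1 and informative.)

P[X ≥ 10] ≤ 2/7 ≈ 0.2857.


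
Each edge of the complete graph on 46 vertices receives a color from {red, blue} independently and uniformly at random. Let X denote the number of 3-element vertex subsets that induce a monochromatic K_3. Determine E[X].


Let X = Σ_S X_S over the C(46, 3) = 15180 subsets S of size 3, where X_S = 1 if the K_3 on S is monochromatic.
For a fixed S, the K_3 on S has C(3, 2) = 3 edges. P[all 3 edges red] = (1/2)^3, and likewise for blue, so P[monochromatic] = 2·(1/2)^3 = 2^{1 − 3} = 1/4.
Summing: E[X] = C(46, 3) · 2^{1 − 3} = 15180 · 1/4 = 3795.
Numerically: E[X] ≈ 3795.000.

E[X] = C(46,3)·2^(1−C(3,2)) = 3795 ≈ 3795.000.


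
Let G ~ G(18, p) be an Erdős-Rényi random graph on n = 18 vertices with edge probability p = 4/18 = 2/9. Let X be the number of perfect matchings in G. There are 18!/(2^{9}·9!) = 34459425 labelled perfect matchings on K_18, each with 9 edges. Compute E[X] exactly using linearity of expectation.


K_18 has 18!/(2^{9}·9!) = 34459425 labelled perfect matchings.
For each such perfect matching H, let X_H = 1 if all 9 edges of H are present in G. Then P[X_H = 1] = p^{9} = (2/9)^{9} = 512/387420489.
By linearity of expectation: E[X] = Σ_H E[X_H] = 34459425 · p^{9} = 34459425 · 512/387420489 = 217817600/4782969.
Numerically: E[X] ≈ 45.54.

E[X] = 34459425 · (2/9)^{9} = 217817600/4782969 ≈ 45.54.


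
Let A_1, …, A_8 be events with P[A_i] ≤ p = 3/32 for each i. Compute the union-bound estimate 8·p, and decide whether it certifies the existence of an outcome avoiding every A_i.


Union bound: P[∪_{i=1}^{8} A_i] ≤ Σ_i P[A_i] ≤ 8·p = 8·(3/32) = 3/4.
Numerically: 3/4 ≈ 0.750000.
Is 3/4 < 1? YES.
Since P[∪ A_i] ≤ 3/4 < 1, the complement has P[∩ A_i^c] ≥ 1 − 3/4 = 1/4 > 0, so some outcome avoids every A_i.

8·p = 3/4 ≈ 0.750000; existence CERTIFIED by the union bound.


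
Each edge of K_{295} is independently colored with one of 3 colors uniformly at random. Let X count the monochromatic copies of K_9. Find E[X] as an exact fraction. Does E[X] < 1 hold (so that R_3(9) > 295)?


E[X] = C(295, 9) · 3^{1 − 36} = 41221140106119260 · 3^{−35} = 41221140106119260/50031545098999707.
As a reduced fraction: E[X] = 41221140106119260/50031545098999707 ≈ 0.823903.
Is E[X] < 1? YES.
Since E[X] < 1, there exists a 3-coloring of K_{295} with no monochromatic K_9; hence R_3(9) > 295.

E[X] = 41221140106119260/50031545098999707 ≈ 0.823903; E[X] < 1, so R_3(9) > 295.


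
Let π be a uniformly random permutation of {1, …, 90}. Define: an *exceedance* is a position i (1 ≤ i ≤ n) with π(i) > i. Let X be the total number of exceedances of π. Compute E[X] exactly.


Write X = Σ_{i=1}^{90} X_i, where X_i = 1_{π(i) > i}.
For each fixed i, π(i) is uniform over {1, …, 90} (marginal of a uniform permutation), so P[π(i) > i] = (n − i)/n. Summing: Σ_{i=1}^{90} (n − i)/n = (0 + 1 + … + 89)/90 = 90(90 − 1)/(2·90) = (90 − 1)/2.
Hence E[X] = Σ_{i=1}^{90} (90 − i)/90 = 89/2 ≈ 44.50000.

E[X] = 89/2 = 44.50000.


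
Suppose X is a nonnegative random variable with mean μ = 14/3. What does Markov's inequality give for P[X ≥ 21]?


μ = E[X] = 14/3, a = 21.
Markov: P[X ≥ 21] ≤ μ/a = (14/3)/21 = 2/9.
Numerically: ≈ 0.22222.
(Since a = 21 > μ = 4.66667, the bound 2/9 is < 1 and informative.)

P[X ≥ 21] ≤ 2/9 ≈ 0.22222.


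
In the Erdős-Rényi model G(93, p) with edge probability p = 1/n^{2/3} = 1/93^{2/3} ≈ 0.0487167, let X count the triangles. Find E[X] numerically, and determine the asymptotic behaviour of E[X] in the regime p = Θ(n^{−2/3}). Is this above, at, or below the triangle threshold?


Number of potential triangles: C(93, 3) = 129766.
Each occurs with probability p³ ≈ (0.0487167)³ ≈ 1.15620303e-04.
By linearity: E[X] = C(93, 3)·p³ ≈ 129766 · 1.15620303e-04 ≈ 15.003584.
Since α = 2/3 < 1, p = c/n^{2/3} ≫ 1/n is above the triangle threshold p ~ 1/n. Asymptotically E[X] ~ (c³/6)·n^{3(1−α)} = (1³/6)·n^{1} → ∞; triangles are abundant w.h.p.

E[X] ≈ 15.003584; in regime p = Θ(1/n^{2/3}) E[X] diverges (above the triangle threshold p ~ 1/n).


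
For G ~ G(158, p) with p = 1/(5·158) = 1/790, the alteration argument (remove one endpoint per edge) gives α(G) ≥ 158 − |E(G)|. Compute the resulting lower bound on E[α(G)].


E[|E(G)|] = C(158, 2)·p = 12403 · (1/790) = 157/10.
E[α(G)] ≥ n − E[|E(G)|] = 158 − 157/10 = 1423/10.
Numerically: ≈ 142.3000.
(This is only a lower bound; the true E[α(G)] may be larger.)

E[α(G)] ≥ 1423/10 ≈ 142.3000.


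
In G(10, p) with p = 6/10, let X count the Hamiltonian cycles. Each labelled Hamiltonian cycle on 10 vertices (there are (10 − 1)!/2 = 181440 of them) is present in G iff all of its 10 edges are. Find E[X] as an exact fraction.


K_10 has (10 − 1)!/2 = 181440 labelled Hamiltonian cycles.
For each such Hamiltonian cycle H, let X_H = 1 if all 10 edges of H are present in G. Then P[X_H = 1] = p^{10} = (3/5)^{10} = 59049/9765625.
Summing the indicators: E[X] = Σ_H E[X_H] = 181440 · p^{10} = 181440 · 59049/9765625 = 2142770112/1953125.
Numerically: E[X] ≈ 1.1e+03.

E[X] = 181440 · (3/5)^{10} = 2142770112/1953125 ≈ 1.1e+03.


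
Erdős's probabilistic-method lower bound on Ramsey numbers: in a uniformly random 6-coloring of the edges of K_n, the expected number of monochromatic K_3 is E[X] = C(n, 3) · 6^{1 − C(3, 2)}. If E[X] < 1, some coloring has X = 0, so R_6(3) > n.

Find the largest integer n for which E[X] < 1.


We need C(n, 3) · 6^{1 − 3} < 1, i.e. C(n, 3) < 6^{3 − 1} = 36.
Check values of n near the boundary:
  n = 3: C(3, 3) = 1; 1 < 36? YES
  n = 4: C(4, 3) = 4; 4 < 36? YES
  n = 5: C(5, 3) = 10; 10 < 36? YES
  n = 6: C(6, 3) = 20; 20 < 36? YES
  n = 7: C(7, 3) = 35; 35 < 36? YES
  n = 8: C(8, 3) = 56; 56 < 36? NO
  n = 9: C(9, 3) = 84; 84 < 36? NO
  n = 10: C(10, 3) = 120; 120 < 36? NO
The largest n with C(n, 3) < 36 is n = 7 (where E[X] = 35/36 ≈ 0.9722222). Hence R_6(3) > 7, i.e. R_6(3) ≥ 8.

Largest n = 7; hence R_6(3) > 7.


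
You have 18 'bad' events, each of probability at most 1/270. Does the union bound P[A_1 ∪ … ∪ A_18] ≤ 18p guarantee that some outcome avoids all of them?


Union bound: P[∪_{i=1}^{18} A_i] ≤ Σ_i P[A_i] ≤ 18·p = 18·(1/270) = 1/15.
Numerically: 1/15 ≈ 0.06667.
Is 1/15 < 1? YES.
Since P[∪ A_i] ≤ 1/15 < 1, the complement has P[∩ A_i^c] ≥ 1 − 1/15 = 14/15 > 0, so some outcome avoids every A_i.

18·p = 1/15 ≈ 0.06667; existence CERTIFIED by the union bound.


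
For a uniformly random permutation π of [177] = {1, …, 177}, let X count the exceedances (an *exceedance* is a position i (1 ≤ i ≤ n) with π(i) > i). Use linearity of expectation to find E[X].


Write X = Σ_{i=1}^{177} X_i, where X_i = 1_{π(i) > i}.
For each fixed i, π(i) is uniform over {1, …, 177} (marginal of a uniform permutation), so P[π(i) > i] = (n − i)/n. Summing: Σ_{i=1}^{177} (n − i)/n = (0 + 1 + … + 176)/177 = 177(177 − 1)/(2·177) = (177 − 1)/2.
Hence E[X] = Σ_{i=1}^{177} (177 − i)/177 = 88 ≈ 88.00000.

E[X] = 88 = 88.00000.


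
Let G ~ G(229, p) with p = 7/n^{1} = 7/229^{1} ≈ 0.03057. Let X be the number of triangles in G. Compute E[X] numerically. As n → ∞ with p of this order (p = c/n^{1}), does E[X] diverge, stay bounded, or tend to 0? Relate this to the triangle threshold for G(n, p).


Number of potential triangles: C(229, 3) = 1975354.
Each occurs with probability p³ ≈ (0.03057)³ ≈ 2.856194e-05.
By linearity: E[X] = C(229, 3)·p³ ≈ 1975354 · 2.856194e-05 ≈ 56.4199.
Here α = 1, so p = 7/n is exactly at the triangle threshold p ~ 1/n. Asymptotically E[X] → c³/6 = 7³/6 = 343/6 ≈ 57.1667, a bounded constant. In this regime the triangle count is asymptotically Poisson(c³/6).

E[X] ≈ 56.4199; in regime p = Θ(1/n^{1}) E[X] stays bounded (at the triangle threshold p ~ 1/n).


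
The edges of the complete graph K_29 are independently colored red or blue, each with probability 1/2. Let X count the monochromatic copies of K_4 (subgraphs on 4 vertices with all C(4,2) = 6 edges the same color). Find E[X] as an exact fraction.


Let X = Σ_S X_S over the C(29, 4) = 23751 subsets S of size 4, where X_S = 1 if the K_4 on S is monochromatic.
For a fixed S, the K_4 on S has C(4, 2) = 6 edges. P[all 6 edges red] = (1/2)^6, and likewise for blue, so P[monochromatic] = 2·(1/2)^6 = 2^{1 − 6} = 1/32.
By linearity: E[X] = C(29, 4) · 2^{1 − 6} = 23751 · 1/32 = 23751/32.
Numerically: E[X] ≈ 742.218750.

E[X] = C(29,4)·2^(1−C(4,2)) = 23751/32 ≈ 742.218750.


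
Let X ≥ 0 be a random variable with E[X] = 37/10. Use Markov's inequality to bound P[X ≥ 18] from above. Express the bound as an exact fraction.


μ = E[X] = 37/10, a = 18.
Markov: P[X ≥ 18] ≤ μ/a = (37/10)/18 = 37/180.
Numerically: ≈ 0.2056.
(Since a = 18 > μ = 3.7000, the bound 37/180 is < 1 and informative.)

P[X ≥ 18] ≤ 37/180 ≈ 0.2056.


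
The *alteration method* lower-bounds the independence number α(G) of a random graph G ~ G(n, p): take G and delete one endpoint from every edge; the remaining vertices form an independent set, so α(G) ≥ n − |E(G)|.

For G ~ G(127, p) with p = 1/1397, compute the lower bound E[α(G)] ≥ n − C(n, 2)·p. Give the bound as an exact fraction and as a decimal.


E[|E(G)|] = C(127, 2)·p = 8001 · (1/1397) = 63/11.
E[α(G)] ≥ n − E[|E(G)|] = 127 − 63/11 = 1334/11.
Numerically: ≈ 121.27273.
(This is only a lower bound; the true E[α(G)] may be larger.)

E[α(G)] ≥ 1334/11 ≈ 121.27273.


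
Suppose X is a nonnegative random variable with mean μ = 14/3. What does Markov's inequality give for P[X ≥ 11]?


μ = E[X] = 14/3, a = 11.
Markov: P[X ≥ 11] ≤ μ/a = (14/3)/11 = 14/33.
Numerically: ≈ 0.424242.
(Since a = 11 > μ = 4.666667, the bound 14/33 is < 1 and informative.)

P[X ≥ 11] ≤ 14/33 ≈ 0.424242.


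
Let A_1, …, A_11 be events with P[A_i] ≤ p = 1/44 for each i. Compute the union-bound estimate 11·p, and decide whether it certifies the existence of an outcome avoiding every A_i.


Union bound: P[∪_{i=1}^{11} A_i] ≤ Σ_i P[A_i] ≤ 11·p = 11·(1/44) = 1/4.
Numerically: 1/4 ≈ 0.2500000.
Is 1/4 < 1? YES.
Since P[∪ A_i] ≤ 1/4 < 1, the complement has P[∩ A_i^c] ≥ 1 − 1/4 = 3/4 > 0, so some outcome avoids every A_i.

11·p = 1/4 ≈ 0.2500000; existence CERTIFIED by the union bound.


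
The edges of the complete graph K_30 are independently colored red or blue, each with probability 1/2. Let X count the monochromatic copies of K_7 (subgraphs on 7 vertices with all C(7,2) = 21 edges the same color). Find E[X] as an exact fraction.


Let X = Σ_S X_S over the C(30, 7) = 2035800 subsets S of size 7, where X_S = 1 if the K_7 on S is monochromatic.
For a fixed S, the K_7 on S has C(7, 2) = 21 edges. P[all 21 edges red] = (1/2)^21, and likewise for blue, so P[monochromatic] = 2·(1/2)^21 = 2^{1 − 21} = 1/1048576.
By linearity of expectation: E[X] = C(30, 7) · 2^{1 − 21} = 2035800 · 1/1048576 = 254475/131072.
Numerically: E[X] ≈ 1.94149.

E[X] = C(30,7)·2^(1−C(7,2)) = 254475/131072 ≈ 1.94149.


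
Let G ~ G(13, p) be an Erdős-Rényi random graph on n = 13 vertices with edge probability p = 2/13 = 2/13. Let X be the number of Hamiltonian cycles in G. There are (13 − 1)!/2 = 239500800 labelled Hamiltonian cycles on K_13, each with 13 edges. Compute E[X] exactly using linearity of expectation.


K_13 has (13 − 1)!/2 = 239500800 labelled Hamiltonian cycles.
For each such Hamiltonian cycle H, let X_H = 1 if all 13 edges of H are present in G. Then P[X_H = 1] = p^{13} = (2/13)^{13} = 8192/302875106592253.
By linearity: E[X] = Σ_H E[X_H] = 239500800 · p^{13} = 239500800 · 8192/302875106592253 = 1961990553600/302875106592253.
Numerically: E[X] ≈ 0.0064779.

E[X] = 239500800 · (2/13)^{13} = 1961990553600/302875106592253 ≈ 0.0064779.


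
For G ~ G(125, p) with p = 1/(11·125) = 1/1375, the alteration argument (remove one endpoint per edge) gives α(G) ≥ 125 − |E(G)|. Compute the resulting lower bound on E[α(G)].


E[|E(G)|] = C(125, 2)·p = 7750 · (1/1375) = 62/11.
E[α(G)] ≥ n − E[|E(G)|] = 125 − 62/11 = 1313/11.
Numerically: ≈ 119.36364.
(This is only a lower bound; the true E[α(G)] may be larger.)

E[α(G)] ≥ 1313/11 ≈ 119.36364.


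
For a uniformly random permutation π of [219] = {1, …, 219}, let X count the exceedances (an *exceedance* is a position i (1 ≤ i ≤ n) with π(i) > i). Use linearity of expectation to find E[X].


Write X = Σ_{i=1}^{219} X_i, where X_i = 1_{π(i) > i}.
For each fixed i, π(i) is uniform over {1, …, 219} (marginal of a uniform permutation), so P[π(i) > i] = (n − i)/n. Summing: Σ_{i=1}^{219} (n − i)/n = (0 + 1 + … + 218)/219 = 219(219 − 1)/(2·219) = (219 − 1)/2.
Hence E[X] = Σ_{i=1}^{219} (219 − i)/219 = 109 ≈ 109.000000.

E[X] = 109 = 109.000000.


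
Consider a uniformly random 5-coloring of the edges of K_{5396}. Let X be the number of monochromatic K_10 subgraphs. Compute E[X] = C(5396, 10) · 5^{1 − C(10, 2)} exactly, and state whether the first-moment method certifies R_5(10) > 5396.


E[X] = C(5396, 10) · 5^{1 − 45} = 5719162629614115244962800316916 · 5^{−44} = 5719162629614115244962800316916/5684341886080801486968994140625.
As a reduced fraction: E[X] = 5719162629614115244962800316916/5684341886080801486968994140625 ≈ 1.0061257.
Is E[X] < 1? NO.
Since E[X] ≥ 1, the first-moment bound is inconclusive at n = 5396; it does NOT by itself certify R_5(10) > 5396.

E[X] = 5719162629614115244962800316916/5684341886080801486968994140625 ≈ 1.0061257; E[X] ≥ 1; first-moment method inconclusive here.


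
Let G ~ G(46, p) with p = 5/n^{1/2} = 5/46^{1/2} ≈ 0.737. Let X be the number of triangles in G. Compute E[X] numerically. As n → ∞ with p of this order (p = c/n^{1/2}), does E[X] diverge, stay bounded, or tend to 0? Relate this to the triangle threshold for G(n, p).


Number of potential triangles: C(46, 3) = 15180.
Each occurs with probability p³ ≈ (0.737)³ ≈ 4.00657e-01.
By linearity: E[X] = C(46, 3)·p³ ≈ 15180 · 4.00657e-01 ≈ 6081.981.
Since α = 1/2 < 1, p = c/n^{1/2} ≫ 1/n is above the triangle threshold p ~ 1/n. Asymptotically E[X] ~ (c³/6)·n^{3(1−α)} = (5³/6)·n^{1.5} → ∞; triangles are abundant w.h.p.

E[X] ≈ 6081.981; in regime p = Θ(1/n^{1/2}) E[X] diverges (above the triangle threshold p ~ 1/n).


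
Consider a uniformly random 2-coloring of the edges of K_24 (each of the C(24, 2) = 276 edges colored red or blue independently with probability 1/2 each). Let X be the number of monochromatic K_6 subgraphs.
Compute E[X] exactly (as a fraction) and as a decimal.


Let X = Σ_S X_S over the C(24, 6) = 134596 subsets S of size 6, where X_S = 1 if the K_6 on S is monochromatic.
For a fixed S, the K_6 on S has C(6, 2) = 15 edges. P[all 15 edges red] = (1/2)^15, and likewise for blue, so P[monochromatic] = 2·(1/2)^15 = 2^{1 − 15} = 1/16384.
By linearity: E[X] = C(24, 6) · 2^{1 − 15} = 134596 · 1/16384 = 33649/4096.
Numerically: E[X] ≈ 8.2151.

E[X] = C(24,6)·2^(1−C(6,2)) = 33649/4096 ≈ 8.2151.


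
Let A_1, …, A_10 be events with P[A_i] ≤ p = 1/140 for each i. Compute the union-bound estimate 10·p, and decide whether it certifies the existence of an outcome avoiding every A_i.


Union bound: P[∪_{i=1}^{10} A_i] ≤ Σ_i P[A_i] ≤ 10·p = 10·(1/140) = 1/14.
Numerically: 1/14 ≈ 0.0714286.
Is 1/14 < 1? YES.
Since P[∪ A_i] ≤ 1/14 < 1, the complement has P[∩ A_i^c] ≥ 1 − 1/14 = 13/14 > 0, so some outcome avoids every A_i.

10·p = 1/14 ≈ 0.0714286; existence CERTIFIED by the union bound.


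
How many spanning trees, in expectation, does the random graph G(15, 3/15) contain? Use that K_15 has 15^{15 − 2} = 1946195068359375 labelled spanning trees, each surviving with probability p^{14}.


K_15 has 15^{15 − 2} = 1946195068359375 labelled spanning trees.
For each such spanning tree H, let X_H = 1 if all 14 edges of H are present in G. Then P[X_H = 1] = p^{14} = (1/5)^{14} = 1/6103515625.
By linearity of expectation: E[X] = Σ_H E[X_H] = 1946195068359375 · p^{14} = 1946195068359375 · 1/6103515625 = 1594323/5.
Numerically: E[X] ≈ 3.19e+05.

E[X] = 1946195068359375 · (1/5)^{14} = 1594323/5 ≈ 3.19e+05.


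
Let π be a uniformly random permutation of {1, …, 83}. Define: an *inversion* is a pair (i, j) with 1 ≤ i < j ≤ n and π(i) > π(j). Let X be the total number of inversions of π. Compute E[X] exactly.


Write X = Σ X_I over the C(83, 2) = 3403 pairs i < j, with X_I the indicator of one inversion.
There are 3403 indicators.
For each fixed pair i < j, the values π(i) and π(j) are two distinct elements of {1, …, 83} in uniformly random order; by symmetry P[π(i) > π(j)] = 1/2.
By linearity: E[X] = 3403 · (1/2) = C(83, 2) · (1/2) = 3403/2 = 3403/2 ≈ 1701.50000.

E[X] = 3403/2 = 1701.50000.


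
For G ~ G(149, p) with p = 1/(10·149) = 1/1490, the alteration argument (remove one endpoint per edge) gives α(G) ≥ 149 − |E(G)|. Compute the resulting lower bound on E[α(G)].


E[|E(G)|] = C(149, 2)·p = 11026 · (1/1490) = 37/5.
E[α(G)] ≥ n − E[|E(G)|] = 149 − 37/5 = 708/5.
Numerically: ≈ 141.60000.
(This is only a lower bound; the true E[α(G)] may be larger.)

E[α(G)] ≥ 708/5 ≈ 141.60000.


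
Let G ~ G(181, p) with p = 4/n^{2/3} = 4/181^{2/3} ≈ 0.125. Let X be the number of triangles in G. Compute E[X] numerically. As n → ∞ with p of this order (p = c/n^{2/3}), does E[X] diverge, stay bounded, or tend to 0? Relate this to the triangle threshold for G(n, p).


Number of potential triangles: C(181, 3) = 971970.
Each occurs with probability p³ ≈ (0.125)³ ≈ 1.95354e-03.
By linearity: E[X] = C(181, 3)·p³ ≈ 971970 · 1.95354e-03 ≈ 1898.785.
Since α = 2/3 < 1, p = c/n^{2/3} ≫ 1/n is above the triangle threshold p ~ 1/n. Asymptotically E[X] ~ (c³/6)·n^{3(1−α)} = (4³/6)·n^{1} → ∞; triangles are abundant w.h.p.

E[X] ≈ 1898.785; in regime p = Θ(1/n^{2/3}) E[X] diverges (above the triangle threshold p ~ 1/n).


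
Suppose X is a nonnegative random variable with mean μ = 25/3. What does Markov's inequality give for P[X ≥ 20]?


μ = E[X] = 25/3, a = 20.
Markov: P[X ≥ 20] ≤ μ/a = (25/3)/20 = 5/12.
Numerically: ≈ 0.416667.
(Since a = 20 > μ = 8.333333, the bound 5/12 is < 1 and informative.)

P[X ≥ 20] ≤ 5/12 ≈ 0.416667.


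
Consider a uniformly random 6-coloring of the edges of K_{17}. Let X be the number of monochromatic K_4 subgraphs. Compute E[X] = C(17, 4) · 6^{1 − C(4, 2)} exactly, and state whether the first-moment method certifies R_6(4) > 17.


E[X] = C(17, 4) · 6^{1 − 6} = 2380 · 6^{−5} = 2380/7776.
As a reduced fraction: E[X] = 595/1944 ≈ 0.3060700.
Is E[X] < 1? YES.
Since E[X] < 1, there exists a 6-coloring of K_{17} with no monochromatic K_4; hence R_6(4) > 17.

E[X] = 595/1944 ≈ 0.3060700; E[X] < 1, so R_6(4) > 17.


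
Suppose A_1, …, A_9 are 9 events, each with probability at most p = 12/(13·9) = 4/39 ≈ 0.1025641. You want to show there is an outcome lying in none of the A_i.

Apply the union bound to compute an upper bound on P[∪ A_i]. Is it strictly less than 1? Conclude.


Union bound: P[∪_{i=1}^{9} A_i] ≤ Σ_i P[A_i] ≤ 9·p = 9·(4/39) = 12/13.
Numerically: 12/13 ≈ 0.9230769.
Is 12/13 < 1? YES.
Since P[∪ A_i] ≤ 12/13 < 1, the complement has P[∩ A_i^c] ≥ 1 − 12/13 = 1/13 > 0, so some outcome avoids every A_i.

9·p = 12/13 ≈ 0.9230769; existence CERTIFIED by the union bound.


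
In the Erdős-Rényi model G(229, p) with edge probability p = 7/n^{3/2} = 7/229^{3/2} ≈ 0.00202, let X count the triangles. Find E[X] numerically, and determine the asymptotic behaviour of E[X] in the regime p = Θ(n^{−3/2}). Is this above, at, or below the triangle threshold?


Number of potential triangles: C(229, 3) = 1975354.
Each occurs with probability p³ ≈ (0.00202)³ ≈ 8.24203e-09.
By linearity: E[X] = C(229, 3)·p³ ≈ 1975354 · 8.24203e-09 ≈ 0.016.
Since α = 3/2 > 1, p = c/n^{3/2} = o(1/n) is below the triangle threshold p ~ 1/n. Asymptotically E[X] ~ (c³/6)·n^{3(1−α)} = (7³/6)·n^{-1.5} → 0, so by Markov's inequality G has no triangles w.h.p.

E[X] ≈ 0.016; in regime p = Θ(1/n^{3/2}) E[X] tends to 0 (below the triangle threshold p ~ 1/n).


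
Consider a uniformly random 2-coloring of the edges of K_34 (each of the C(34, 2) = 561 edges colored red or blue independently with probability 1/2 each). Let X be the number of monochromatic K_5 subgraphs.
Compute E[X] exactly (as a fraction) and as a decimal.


Let X = Σ_S X_S over the C(34, 5) = 278256 subsets S of size 5, where X_S = 1 if the K_5 on S is monochromatic.
For a fixed S, the K_5 on S has C(5, 2) = 10 edges. P[all 10 edges red] = (1/2)^10, and likewise for blue, so P[monochromatic] = 2·(1/2)^10 = 2^{1 − 10} = 1/512.
By linearity: E[X] = C(34, 5) · 2^{1 − 10} = 278256 · 1/512 = 17391/32.
Numerically: E[X] ≈ 543.468750.

E[X] = C(34,5)·2^(1−C(5,2)) = 17391/32 ≈ 543.468750.


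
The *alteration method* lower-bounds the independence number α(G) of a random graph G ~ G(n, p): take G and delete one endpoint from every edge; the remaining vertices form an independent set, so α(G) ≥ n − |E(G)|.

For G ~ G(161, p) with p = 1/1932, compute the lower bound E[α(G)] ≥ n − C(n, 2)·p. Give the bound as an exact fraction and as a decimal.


E[|E(G)|] = C(161, 2)·p = 12880 · (1/1932) = 20/3.
E[α(G)] ≥ n − E[|E(G)|] = 161 − 20/3 = 463/3.
Numerically: ≈ 154.3333.
(This is only a lower bound; the true E[α(G)] may be larger.)

E[α(G)] ≥ 463/3 ≈ 154.3333.


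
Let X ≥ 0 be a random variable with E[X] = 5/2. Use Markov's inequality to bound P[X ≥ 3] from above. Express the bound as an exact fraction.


μ = E[X] = 5/2, a = 3.
Markov: P[X ≥ 3] ≤ μ/a = (5/2)/3 = 5/6.
Numerically: ≈ 0.833.
(Since a = 3 > μ = 2.500, the bound 5/6 is < 1 and informative.)

P[X ≥ 3] ≤ 5/6 ≈ 0.833.


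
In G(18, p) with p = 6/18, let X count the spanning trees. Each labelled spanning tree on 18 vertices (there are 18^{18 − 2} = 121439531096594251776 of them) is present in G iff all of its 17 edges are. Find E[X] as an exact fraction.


K_18 has 18^{18 − 2} = 121439531096594251776 labelled spanning trees.
For each such spanning tree H, let X_H = 1 if all 17 edges of H are present in G. Then P[X_H = 1] = p^{17} = (1/3)^{17} = 1/129140163.
By linearity of expectation: E[X] = Σ_H E[X_H] = 121439531096594251776 · p^{17} = 121439531096594251776 · 1/129140163 = 940369969152.
Numerically: E[X] ≈ 9.4037e+11.

E[X] = 121439531096594251776 · (1/3)^{17} = 940369969152 ≈ 9.4037e+11.


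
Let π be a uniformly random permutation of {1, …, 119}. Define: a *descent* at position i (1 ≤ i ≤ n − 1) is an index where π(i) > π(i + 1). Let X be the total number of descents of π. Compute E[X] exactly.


Write X = Σ X_I over i = 1, …, 118, with X_I the indicator of one descent.
There are 118 indicators.
For each fixed i, the pair (π(i), π(i+1)) is a uniformly random ordered pair of distinct values from {1, …, 119}; by symmetry P[π(i) > π(i+1)] = 1/2.
By linearity: E[X] = 118 · (1/2) = (119 − 1) · (1/2) = 59 ≈ 59.000000.

E[X] = 59 = 59.000000.


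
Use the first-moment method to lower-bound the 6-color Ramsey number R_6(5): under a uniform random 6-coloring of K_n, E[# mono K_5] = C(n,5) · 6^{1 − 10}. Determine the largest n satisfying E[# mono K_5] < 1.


We need C(n, 5) · 6^{1 − 10} < 1, i.e. C(n, 5) < 6^{10 − 1} = 10077696.
Check values of n near the boundary:
  n = 62: C(62, 5) = 6471002; 6471002 < 10077696? YES
  n = 63: C(63, 5) = 7028847; 7028847 < 10077696? YES
  n = 64: C(64, 5) = 7624512; 7624512 < 10077696? YES
  n = 65: C(65, 5) = 8259888; 8259888 < 10077696? YES
  n = 66: C(66, 5) = 8936928; 8936928 < 10077696? YES
  n = 67: C(67, 5) = 9657648; 9657648 < 10077696? YES
  n = 68: C(68, 5) = 10424128; 10424128 < 10077696? NO
  n = 69: C(69, 5) = 11238513; 11238513 < 10077696? NO
The largest n with C(n, 5) < 10077696 is n = 67 (where E[X] = 67067/69984 ≈ 0.958). Hence R_6(5) > 67, i.e. R_6(5) ≥ 68.

Largest n = 67; hence R_6(5) > 67.


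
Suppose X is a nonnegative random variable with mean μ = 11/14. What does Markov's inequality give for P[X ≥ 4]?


μ = E[X] = 11/14, a = 4.
Markov: P[X ≥ 4] ≤ μ/a = (11/14)/4 = 11/56.
Numerically: ≈ 0.196429.
(Since a = 4 > μ = 0.785714, the bound 11/56 is < 1 and informative.)

P[X ≥ 4] ≤ 11/56 ≈ 0.196429.


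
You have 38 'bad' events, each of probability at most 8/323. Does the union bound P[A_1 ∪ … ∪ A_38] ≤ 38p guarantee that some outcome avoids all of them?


Union bound: P[∪_{i=1}^{38} A_i] ≤ Σ_i P[A_i] ≤ 38·p = 38·(8/323) = 16/17.
Numerically: 16/17 ≈ 0.941176.
Is 16/17 < 1? YES.
Since P[∪ A_i] ≤ 16/17 < 1, the complement has P[∩ A_i^c] ≥ 1 − 16/17 = 1/17 > 0, so some outcome avoids every A_i.

38·p = 16/17 ≈ 0.941176; existence CERTIFIED by the union bound.


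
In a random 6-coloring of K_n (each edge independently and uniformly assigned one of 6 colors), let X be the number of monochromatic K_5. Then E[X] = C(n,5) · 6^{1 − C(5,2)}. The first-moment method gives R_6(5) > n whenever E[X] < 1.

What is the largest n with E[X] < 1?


We need C(n, 5) · 6^{1 − 10} < 1, i.e. C(n, 5) < 6^{10 − 1} = 10077696.
Check values of n near the boundary:
  n = 66: C(66, 5) = 8936928; 8936928 < 10077696? YES
  n = 67: C(67, 5) = 9657648; 9657648 < 10077696? YES
  n = 68: C(68, 5) = 10424128; 10424128 < 10077696? NO
The largest n with C(n, 5) < 10077696 is n = 67 (where E[X] = 67067/69984 ≈ 0.95832). Hence R_6(5) > 67, i.e. R_6(5) ≥ 68.

Largest n = 67; hence R_6(5) > 67.


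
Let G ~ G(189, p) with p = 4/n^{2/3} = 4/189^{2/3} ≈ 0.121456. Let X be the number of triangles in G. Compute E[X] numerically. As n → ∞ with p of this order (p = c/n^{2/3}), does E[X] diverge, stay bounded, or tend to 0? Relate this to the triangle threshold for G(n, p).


Number of potential triangles: C(189, 3) = 1107414.
Each occurs with probability p³ ≈ (0.121456)³ ≈ 1.79166317e-03.
By linearity: E[X] = C(189, 3)·p³ ≈ 1107414 · 1.79166317e-03 ≈ 1984.112875.
Since α = 2/3 < 1, p = c/n^{2/3} ≫ 1/n is above the triangle threshold p ~ 1/n. Asymptotically E[X] ~ (c³/6)·n^{3(1−α)} = (4³/6)·n^{1} → ∞; triangles are abundant w.h.p.

E[X] ≈ 1984.112875; in regime p = Θ(1/n^{2/3}) E[X] diverges (above the triangle threshold p ~ 1/n).


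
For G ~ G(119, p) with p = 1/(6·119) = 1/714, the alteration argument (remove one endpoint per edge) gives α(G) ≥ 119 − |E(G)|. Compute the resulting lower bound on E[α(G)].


E[|E(G)|] = C(119, 2)·p = 7021 · (1/714) = 59/6.
E[α(G)] ≥ n − E[|E(G)|] = 119 − 59/6 = 655/6.
Numerically: ≈ 109.166667.
(This is only a lower bound; the true E[α(G)] may be larger.)

E[α(G)] ≥ 655/6 ≈ 109.166667.


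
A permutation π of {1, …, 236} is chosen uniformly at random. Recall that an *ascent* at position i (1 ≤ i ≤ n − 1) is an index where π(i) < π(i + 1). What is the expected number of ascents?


Write X = Σ X_I over i = 1, …, 235, with X_I the indicator of one ascent.
There are 235 indicators.
For each fixed i, the pair (π(i), π(i+1)) is a uniformly random ordered pair of distinct values from {1, …, 236}; by symmetry P[π(i) < π(i+1)] = 1/2.
By linearity: E[X] = 235 · (1/2) = (236 − 1) · (1/2) = 235/2 ≈ 117.500.

E[X] = 235/2 = 117.500.
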